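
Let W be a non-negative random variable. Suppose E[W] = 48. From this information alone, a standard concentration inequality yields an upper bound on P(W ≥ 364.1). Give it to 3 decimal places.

0.132

Only the mean of a non-negative variable is known, so Markov's inequality is the applicable tail bound.
Markov's inequality: for a non-negative random variable, P(W ≥ a) ≤ E[W]/a.
Here E[W] = 48 and a = 364.1, so the bound is 48/364.1 = 0.1318.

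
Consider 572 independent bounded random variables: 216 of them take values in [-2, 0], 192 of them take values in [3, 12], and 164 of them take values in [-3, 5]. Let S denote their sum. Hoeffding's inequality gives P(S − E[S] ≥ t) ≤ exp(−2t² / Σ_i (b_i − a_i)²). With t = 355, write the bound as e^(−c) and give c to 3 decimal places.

Σ(b_i − a_i)² = 216·2² + 192·9² + 164·8² = 26912.
c = 2t² / 26912 = 2·355² / 26912 = 9.3657.

9.366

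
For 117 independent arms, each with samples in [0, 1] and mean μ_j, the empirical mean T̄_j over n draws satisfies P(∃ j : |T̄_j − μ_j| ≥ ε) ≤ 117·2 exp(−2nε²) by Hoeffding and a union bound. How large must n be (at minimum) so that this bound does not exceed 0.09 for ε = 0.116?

Need 2·117·exp(−2nε²) ≤ 0.09, i.e. exp(−2nε²) ≤ 0.09/234.
So 2nε² ≥ ln(234/0.09) = 7.863267.
Hence n ≥ 7.863267/(2·0.116²) = 292.184.
The smallest integer n is 293.

293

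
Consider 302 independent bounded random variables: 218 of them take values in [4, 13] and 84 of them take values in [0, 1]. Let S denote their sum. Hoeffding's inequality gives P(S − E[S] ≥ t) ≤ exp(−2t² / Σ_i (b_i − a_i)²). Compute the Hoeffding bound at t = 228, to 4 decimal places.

Σ(b_i − a_i)² = 218·9² + 84·1² = 17742.
Exponent = 2·228² / 17742 = 5.85999.
Bound = exp(−5.85999) = 0.00285.

0.0029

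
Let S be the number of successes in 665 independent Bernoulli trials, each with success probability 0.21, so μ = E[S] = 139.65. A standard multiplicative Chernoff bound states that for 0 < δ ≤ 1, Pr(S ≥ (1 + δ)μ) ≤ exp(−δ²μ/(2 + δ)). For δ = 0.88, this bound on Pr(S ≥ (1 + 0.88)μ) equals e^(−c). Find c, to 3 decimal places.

37.550

c = δ²μ/(2 + δ) = 0.88²·139.65/(2 + 0.88) = 37.5503.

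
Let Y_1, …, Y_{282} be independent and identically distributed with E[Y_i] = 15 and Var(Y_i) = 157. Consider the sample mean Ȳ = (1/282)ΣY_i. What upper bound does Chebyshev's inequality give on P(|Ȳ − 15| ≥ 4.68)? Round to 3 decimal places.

0.025

Var(Ȳ) = Var(Y_i)/n = 157/282 = 0.55674.
Chebyshev: P(|Ȳ − 15| ≥ 4.68) ≤ Var(Ȳ)/(4.68)² = 157/(282·4.68²) = 0.0254.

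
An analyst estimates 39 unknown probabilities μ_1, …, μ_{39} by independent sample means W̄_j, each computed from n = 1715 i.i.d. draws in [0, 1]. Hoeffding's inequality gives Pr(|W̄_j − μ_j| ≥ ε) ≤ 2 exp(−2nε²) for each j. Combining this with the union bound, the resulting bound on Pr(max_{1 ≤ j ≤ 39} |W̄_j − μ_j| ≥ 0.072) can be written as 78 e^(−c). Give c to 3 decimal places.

Union bound over the 39 events: Pr(max_{1 ≤ j ≤ 39} |W̄_j − μ_j| ≥ 0.072) ≤ 39·2·exp(−2nε²) = 78 exp(−2·1715·0.072²).
So c = 2·1715·0.072² = 17.7811.

17.781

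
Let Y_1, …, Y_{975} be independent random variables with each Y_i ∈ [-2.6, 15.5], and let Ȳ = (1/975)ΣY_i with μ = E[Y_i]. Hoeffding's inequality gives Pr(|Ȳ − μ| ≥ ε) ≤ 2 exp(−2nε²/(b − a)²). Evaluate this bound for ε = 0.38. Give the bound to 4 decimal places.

0.8467

Exponent: 2nε²/(b − a)² = 2·975·0.38² / 18.1² = 0.85950.
Bound = 2·exp(−0.85950) = 0.84675.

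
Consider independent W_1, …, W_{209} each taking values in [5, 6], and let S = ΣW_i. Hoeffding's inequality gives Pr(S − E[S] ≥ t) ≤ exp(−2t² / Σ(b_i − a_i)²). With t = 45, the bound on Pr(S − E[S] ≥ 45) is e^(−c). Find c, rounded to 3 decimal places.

Σ(b_i − a_i)² = 209·(1)² = 209.
c = 2t²/209 = 2·45²/209 = 19.3780.

19.378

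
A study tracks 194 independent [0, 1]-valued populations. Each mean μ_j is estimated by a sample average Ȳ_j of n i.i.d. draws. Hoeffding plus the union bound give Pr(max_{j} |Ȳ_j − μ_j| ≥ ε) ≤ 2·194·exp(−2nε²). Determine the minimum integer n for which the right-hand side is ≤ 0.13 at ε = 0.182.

121

Need 2·194·exp(−2nε²) ≤ 0.13, i.e. exp(−2nε²) ≤ 0.13/388.
So 2nε² ≥ ln(388/0.13) = 8.001226.
Hence n ≥ 8.001226/(2·0.182²) = 120.777.
The smallest integer n is 121.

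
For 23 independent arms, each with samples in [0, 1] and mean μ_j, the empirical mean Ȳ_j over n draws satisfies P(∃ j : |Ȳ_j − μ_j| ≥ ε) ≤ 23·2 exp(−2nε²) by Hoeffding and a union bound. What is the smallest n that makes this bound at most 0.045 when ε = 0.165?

128

Need 2·23·exp(−2nε²) ≤ 0.045, i.e. exp(−2nε²) ≤ 0.045/46.
So 2nε² ≥ ln(46/0.045) = 6.929734.
Hence n ≥ 6.929734/(2·0.165²) = 127.268.
The smallest integer n is 128.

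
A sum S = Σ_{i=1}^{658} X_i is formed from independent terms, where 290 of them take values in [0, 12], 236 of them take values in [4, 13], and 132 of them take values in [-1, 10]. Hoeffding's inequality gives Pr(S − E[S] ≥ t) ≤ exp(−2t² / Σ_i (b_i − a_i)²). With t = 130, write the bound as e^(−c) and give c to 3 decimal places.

Σ(b_i − a_i)² = 290·12² + 236·9² + 132·11² = 76848.
c = 2t² / 76848 = 2·130² / 76848 = 0.4398.

0.440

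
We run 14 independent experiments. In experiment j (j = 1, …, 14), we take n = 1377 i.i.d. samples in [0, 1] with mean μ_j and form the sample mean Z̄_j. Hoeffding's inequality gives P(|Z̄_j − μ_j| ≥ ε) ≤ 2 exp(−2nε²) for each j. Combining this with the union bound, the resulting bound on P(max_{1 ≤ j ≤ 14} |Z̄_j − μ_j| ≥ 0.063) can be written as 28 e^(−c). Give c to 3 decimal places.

10.931

Union bound over the 14 events: P(max_{1 ≤ j ≤ 14} |Z̄_j − μ_j| ≥ 0.063) ≤ 14·2·exp(−2nε²) = 28 exp(−2·1377·0.063²).
So c = 2·1377·0.063² = 10.9306.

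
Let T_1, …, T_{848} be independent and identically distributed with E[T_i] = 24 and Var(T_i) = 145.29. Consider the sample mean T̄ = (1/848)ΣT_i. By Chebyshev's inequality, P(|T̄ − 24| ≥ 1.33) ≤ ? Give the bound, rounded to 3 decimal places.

Var(T̄) = Var(T_i)/n = 145.29/848 = 0.17133.
Chebyshev: P(|T̄ − 24| ≥ 1.33) ≤ Var(T̄)/(1.33)² = 145.29/(848·1.33²) = 0.0969.

0.097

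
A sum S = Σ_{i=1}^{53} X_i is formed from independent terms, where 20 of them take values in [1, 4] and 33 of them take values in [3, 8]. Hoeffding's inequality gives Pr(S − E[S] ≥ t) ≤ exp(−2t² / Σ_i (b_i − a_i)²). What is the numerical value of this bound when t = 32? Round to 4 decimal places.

Σ(b_i − a_i)² = 20·3² + 33·5² = 1005.
Exponent = 2·32² / 1005 = 2.03781.
Bound = exp(−2.03781) = 0.13031.

0.1303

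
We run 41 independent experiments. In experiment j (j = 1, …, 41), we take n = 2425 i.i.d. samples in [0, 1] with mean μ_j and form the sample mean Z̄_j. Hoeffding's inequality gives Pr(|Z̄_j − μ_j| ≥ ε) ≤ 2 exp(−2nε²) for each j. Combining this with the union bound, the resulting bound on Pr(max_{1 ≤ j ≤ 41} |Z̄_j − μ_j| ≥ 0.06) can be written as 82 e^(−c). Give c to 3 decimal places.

Union bound over the 41 events: Pr(max_{1 ≤ j ≤ 41} |Z̄_j − μ_j| ≥ 0.06) ≤ 41·2·exp(−2nε²) = 82 exp(−2·2425·0.06²).
So c = 2·2425·0.06² = 17.4600.

17.460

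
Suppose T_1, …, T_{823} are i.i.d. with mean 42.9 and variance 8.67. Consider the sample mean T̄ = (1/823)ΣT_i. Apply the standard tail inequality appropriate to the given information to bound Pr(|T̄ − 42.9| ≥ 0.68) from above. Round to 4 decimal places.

0.0228

With mean and variance of each term known, Chebyshev's inequality bounds the deviation of the sum (or sample mean).
Var(T̄) = Var(T_i)/n = 8.67/823 = 0.010535.
Chebyshev: Pr(|T̄ − 42.9| ≥ 0.68) ≤ Var(T̄)/(0.68)² = 8.67/(823·0.68²) = 0.0228.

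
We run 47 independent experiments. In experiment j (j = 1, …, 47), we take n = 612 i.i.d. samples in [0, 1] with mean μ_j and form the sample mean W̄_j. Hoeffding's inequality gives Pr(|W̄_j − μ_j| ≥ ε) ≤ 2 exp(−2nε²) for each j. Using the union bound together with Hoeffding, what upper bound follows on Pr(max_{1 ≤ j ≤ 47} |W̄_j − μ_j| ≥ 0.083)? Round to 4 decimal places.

Per-experiment Hoeffding bound: 2·exp(−2·612·0.083²) = 2·exp(−8.43214) = 0.00043551.
Union bound over 47 events: 47·0.00043551 = 0.02047.

0.0205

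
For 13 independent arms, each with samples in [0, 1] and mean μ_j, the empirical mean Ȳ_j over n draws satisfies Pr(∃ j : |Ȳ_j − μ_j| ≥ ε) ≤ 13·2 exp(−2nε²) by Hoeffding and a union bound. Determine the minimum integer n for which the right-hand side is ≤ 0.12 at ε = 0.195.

71

Need 2·13·exp(−2nε²) ≤ 0.12, i.e. exp(−2nε²) ≤ 0.12/26.
So 2nε² ≥ ln(26/0.12) = 5.378360.
Hence n ≥ 5.378360/(2·0.195²) = 70.721.
The smallest integer n is 71.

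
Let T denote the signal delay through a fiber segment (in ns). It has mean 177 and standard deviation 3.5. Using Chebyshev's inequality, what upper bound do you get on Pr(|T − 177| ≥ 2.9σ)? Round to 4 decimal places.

Chebyshev: Pr(|T − μ| ≥ t) ≤ Var(T)/t².
Var(T) = σ² = 3.5² = 12.25.
t = 2.9·3.5 = 10.15.
Bound = 12.25 / 103.0225 = 0.1189.

0.1189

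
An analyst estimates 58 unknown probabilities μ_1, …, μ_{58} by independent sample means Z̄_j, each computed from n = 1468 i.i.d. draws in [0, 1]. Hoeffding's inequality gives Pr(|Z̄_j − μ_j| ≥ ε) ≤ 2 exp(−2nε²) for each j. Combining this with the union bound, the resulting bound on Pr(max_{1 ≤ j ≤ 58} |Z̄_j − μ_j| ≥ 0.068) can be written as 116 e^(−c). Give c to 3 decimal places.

Union bound over the 58 events: Pr(max_{1 ≤ j ≤ 58} |Z̄_j − μ_j| ≥ 0.068) ≤ 58·2·exp(−2nε²) = 116 exp(−2·1468·0.068²).
So c = 2·1468·0.068² = 13.5761.

13.576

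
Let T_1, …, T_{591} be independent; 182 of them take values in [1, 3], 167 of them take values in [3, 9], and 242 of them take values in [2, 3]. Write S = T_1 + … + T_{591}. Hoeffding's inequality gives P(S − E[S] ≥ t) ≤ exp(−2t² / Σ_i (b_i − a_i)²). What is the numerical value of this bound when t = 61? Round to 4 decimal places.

0.3444

Σ(b_i − a_i)² = 182·2² + 167·6² + 242·1² = 6982.
Exponent = 2·61² / 6982 = 1.06588.
Bound = exp(−1.06588) = 0.34442.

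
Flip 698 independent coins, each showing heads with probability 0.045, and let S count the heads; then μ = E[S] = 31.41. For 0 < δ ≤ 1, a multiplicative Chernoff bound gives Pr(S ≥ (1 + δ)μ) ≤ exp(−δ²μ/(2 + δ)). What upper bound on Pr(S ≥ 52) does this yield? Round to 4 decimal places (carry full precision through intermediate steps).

Write 52 = (1 + δ)μ, so δ = 52/31.41 − 1 = 0.6555237…
Then the exponent is δ²μ/(2 + δ) = (52 − μ)² / (μ·(2 + δ)) = 5.082701.
Bound = exp(−5.082701) = 0.00620.

0.0062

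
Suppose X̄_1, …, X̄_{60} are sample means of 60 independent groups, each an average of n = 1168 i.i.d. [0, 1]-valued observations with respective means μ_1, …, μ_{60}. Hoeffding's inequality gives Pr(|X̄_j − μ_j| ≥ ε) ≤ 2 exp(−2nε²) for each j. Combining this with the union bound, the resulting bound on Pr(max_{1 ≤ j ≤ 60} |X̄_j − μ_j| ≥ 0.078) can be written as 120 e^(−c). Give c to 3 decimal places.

14.212

Union bound over the 60 events: Pr(max_{1 ≤ j ≤ 60} |X̄_j − μ_j| ≥ 0.078) ≤ 60·2·exp(−2nε²) = 120 exp(−2·1168·0.078²).
So c = 2·1168·0.078² = 14.2122.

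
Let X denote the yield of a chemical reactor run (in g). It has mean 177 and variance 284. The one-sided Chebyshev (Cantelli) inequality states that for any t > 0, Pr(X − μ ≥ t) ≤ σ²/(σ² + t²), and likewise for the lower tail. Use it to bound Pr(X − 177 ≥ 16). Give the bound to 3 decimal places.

Here σ² = 284 and t = 16, so σ² + t² = 540.
Cantelli's bound: 284/540 = 0.5259.

0.526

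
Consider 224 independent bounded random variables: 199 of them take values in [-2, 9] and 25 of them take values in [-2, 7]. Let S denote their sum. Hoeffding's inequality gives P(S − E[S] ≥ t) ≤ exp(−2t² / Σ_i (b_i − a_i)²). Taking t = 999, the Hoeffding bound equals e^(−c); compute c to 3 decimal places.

Σ(b_i − a_i)² = 199·11² + 25·9² = 26104.
c = 2t² / 26104 = 2·999² / 26104 = 76.4635.

76.463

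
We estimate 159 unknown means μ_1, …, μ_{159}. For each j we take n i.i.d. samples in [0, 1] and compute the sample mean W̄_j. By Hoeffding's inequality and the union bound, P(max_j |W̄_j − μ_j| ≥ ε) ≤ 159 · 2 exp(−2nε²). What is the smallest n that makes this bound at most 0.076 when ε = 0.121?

285

Need 2·159·exp(−2nε²) ≤ 0.076, i.e. exp(−2nε²) ≤ 0.076/318.
So 2nε² ≥ ln(318/0.076) = 8.339073.
Hence n ≥ 8.339073/(2·0.121²) = 284.785.
The smallest integer n is 285.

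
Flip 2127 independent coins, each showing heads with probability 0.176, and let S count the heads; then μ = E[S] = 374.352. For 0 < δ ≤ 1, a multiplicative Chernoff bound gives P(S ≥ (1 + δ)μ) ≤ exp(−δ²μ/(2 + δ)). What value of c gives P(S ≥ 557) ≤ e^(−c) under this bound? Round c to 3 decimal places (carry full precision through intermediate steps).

Write 557 = (1 + δ)μ, so δ = 557/374.352 − 1 = 0.4879044…
Then the exponent is δ²μ/(2 + δ) = (557 − μ)² / (μ·(2 + δ)) = 35.819209.

35.819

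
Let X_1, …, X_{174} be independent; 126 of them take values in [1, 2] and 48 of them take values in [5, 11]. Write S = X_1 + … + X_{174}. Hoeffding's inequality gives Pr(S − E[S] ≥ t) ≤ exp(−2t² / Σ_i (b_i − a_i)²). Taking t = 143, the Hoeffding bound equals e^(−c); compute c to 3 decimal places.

Σ(b_i − a_i)² = 126·1² + 48·6² = 1854.
c = 2t² / 1854 = 2·143² / 1854 = 22.0593.

22.059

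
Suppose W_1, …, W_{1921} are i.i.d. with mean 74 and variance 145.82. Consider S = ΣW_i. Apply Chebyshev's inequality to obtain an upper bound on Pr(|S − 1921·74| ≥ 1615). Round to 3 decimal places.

Var(S) = n·Var(W_i) = 1921·145.82 = 280120.22.
Chebyshev: Pr(|S − 1921·74| ≥ 1615) ≤ Var(S)/1615² = 280120.22/2608225 = 0.1074.

0.107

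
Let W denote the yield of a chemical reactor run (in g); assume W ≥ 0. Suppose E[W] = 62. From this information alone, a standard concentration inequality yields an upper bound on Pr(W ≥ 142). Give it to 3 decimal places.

0.437

Only the mean of a non-negative variable is known, so Markov's inequality is the applicable tail bound.
Markov's inequality: for a non-negative random variable, Pr(W ≥ a) ≤ E[W]/a.
Here E[W] = 62 and a = 142, so the bound is 62/142 = 0.4366.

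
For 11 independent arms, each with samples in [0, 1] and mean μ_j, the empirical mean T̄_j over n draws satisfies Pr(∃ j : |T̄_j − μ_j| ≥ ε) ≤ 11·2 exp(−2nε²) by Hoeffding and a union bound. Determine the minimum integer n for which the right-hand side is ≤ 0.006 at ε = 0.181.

126

Need 2·11·exp(−2nε²) ≤ 0.006, i.e. exp(−2nε²) ≤ 0.006/22.
So 2nε² ≥ ln(22/0.006) = 8.207038.
Hence n ≥ 8.207038/(2·0.181²) = 125.256.
The smallest integer n is 126.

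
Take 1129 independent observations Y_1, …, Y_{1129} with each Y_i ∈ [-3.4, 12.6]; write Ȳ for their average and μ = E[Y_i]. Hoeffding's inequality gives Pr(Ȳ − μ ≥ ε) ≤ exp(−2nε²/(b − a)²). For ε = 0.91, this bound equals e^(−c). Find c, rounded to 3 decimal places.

7.304

c = 2nε²/(b − a)² = 2·1129·0.91² / 16² = 7.3041.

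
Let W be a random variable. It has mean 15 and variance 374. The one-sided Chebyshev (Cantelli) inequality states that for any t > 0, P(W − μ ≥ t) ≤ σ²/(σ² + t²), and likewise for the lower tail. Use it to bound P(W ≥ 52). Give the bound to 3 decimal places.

0.215

Here σ² = 374 and t = 37, so σ² + t² = 1743.
Cantelli's bound: 374/1743 = 0.2146.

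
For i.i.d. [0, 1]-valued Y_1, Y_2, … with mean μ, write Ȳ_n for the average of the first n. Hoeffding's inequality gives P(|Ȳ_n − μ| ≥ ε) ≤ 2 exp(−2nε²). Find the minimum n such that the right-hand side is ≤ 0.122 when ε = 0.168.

50

Require 2·exp(−2nε²) ≤ 0.122, i.e. 2nε² ≥ ln(2/0.122) = 2.796881.
So n ≥ 2.796881 / (2·0.168²) = 49.548.
The smallest integer n is 50.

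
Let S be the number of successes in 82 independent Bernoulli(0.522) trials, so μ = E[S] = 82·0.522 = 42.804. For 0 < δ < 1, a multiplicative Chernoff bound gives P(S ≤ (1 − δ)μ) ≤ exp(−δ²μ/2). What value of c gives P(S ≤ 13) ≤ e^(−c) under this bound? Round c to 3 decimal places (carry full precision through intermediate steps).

Write 13 = (1 − δ)μ, so δ = 1 − 13/42.804 = 0.6962901…
Then the exponent is δ²μ/2 = (μ − 13)²/(2μ) = 10.376115.

10.376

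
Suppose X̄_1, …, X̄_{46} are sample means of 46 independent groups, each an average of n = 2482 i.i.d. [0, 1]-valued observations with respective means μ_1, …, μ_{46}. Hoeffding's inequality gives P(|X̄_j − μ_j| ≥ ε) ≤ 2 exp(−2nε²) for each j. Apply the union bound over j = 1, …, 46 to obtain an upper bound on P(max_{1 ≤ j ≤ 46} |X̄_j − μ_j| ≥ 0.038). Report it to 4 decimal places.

Per-experiment Hoeffding bound: 2·exp(−2·2482·0.038²) = 2·exp(−7.16802) = 0.0015417.
Union bound over 46 events: 46·0.0015417 = 0.07092.

0.0709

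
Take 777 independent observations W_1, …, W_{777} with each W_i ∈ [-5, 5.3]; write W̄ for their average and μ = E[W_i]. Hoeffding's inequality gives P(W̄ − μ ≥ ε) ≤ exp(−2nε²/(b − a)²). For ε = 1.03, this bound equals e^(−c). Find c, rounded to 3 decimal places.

15.540

c = 2nε²/(b − a)² = 2·777·1.03² / 10.3² = 15.5400.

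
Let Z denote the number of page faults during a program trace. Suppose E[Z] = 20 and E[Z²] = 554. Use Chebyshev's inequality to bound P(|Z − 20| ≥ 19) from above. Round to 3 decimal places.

Var(Z) = E[Z²] − (E[Z])² = 554 − 400 = 154.
Chebyshev's inequality: P(|Z − μ| ≥ t) ≤ Var(Z)/t² = 154/361 = 0.4266.

0.427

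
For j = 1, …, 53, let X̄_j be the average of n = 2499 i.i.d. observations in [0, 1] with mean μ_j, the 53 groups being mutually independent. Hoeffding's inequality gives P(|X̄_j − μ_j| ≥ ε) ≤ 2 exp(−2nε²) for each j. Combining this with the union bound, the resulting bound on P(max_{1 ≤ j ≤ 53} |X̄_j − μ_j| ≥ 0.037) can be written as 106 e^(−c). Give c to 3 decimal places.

Union bound over the 53 events: P(max_{1 ≤ j ≤ 53} |X̄_j − μ_j| ≥ 0.037) ≤ 53·2·exp(−2nε²) = 106 exp(−2·2499·0.037²).
So c = 2·2499·0.037² = 6.8423.

6.842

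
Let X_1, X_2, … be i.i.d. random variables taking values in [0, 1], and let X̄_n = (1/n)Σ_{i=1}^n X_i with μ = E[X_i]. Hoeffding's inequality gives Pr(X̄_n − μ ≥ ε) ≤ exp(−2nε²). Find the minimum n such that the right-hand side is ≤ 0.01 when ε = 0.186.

67

Require exp(−2nε²) ≤ 0.01, i.e. 2nε² ≥ ln(1/0.01) = 4.605170.
So n ≥ 4.605170 / (2·0.186²) = 66.556.
The smallest integer n is 67.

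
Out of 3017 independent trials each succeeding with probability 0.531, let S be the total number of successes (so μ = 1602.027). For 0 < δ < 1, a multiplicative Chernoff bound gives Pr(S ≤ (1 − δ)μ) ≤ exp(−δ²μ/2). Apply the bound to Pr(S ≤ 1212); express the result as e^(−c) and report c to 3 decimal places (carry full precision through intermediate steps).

Write 1212 = (1 − δ)μ, so δ = 1 − 1212/1602.027 = 0.2434584…
Then the exponent is δ²μ/2 = (μ − 1212)²/(2μ) = 47.477683.

47.478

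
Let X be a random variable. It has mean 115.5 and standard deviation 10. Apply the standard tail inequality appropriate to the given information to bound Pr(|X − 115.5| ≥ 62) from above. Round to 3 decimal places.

Mean and variance are known, so Chebyshev's inequality applies.
Chebyshev: Pr(|X − μ| ≥ t) ≤ Var(X)/t².
Var(X) = σ² = 10² = 100.
Bound = 100 / 3844 = 0.0260.

0.026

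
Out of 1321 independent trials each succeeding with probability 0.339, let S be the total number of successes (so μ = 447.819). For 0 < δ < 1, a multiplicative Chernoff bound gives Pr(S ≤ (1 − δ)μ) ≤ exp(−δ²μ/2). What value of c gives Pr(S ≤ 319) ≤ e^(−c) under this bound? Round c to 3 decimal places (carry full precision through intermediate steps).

18.528

Write 319 = (1 − δ)μ, so δ = 1 − 319/447.819 = 0.2876586…
Then the exponent is δ²μ/2 = (μ − 319)²/(2μ) = 18.527949.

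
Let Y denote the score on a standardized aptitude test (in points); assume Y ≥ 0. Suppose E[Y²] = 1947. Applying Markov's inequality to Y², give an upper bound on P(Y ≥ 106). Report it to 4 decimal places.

0.1733

Since Y ≥ 0, the event {Y ≥ 106} is the same as {Y² ≥ 11236}.
Markov's inequality applied to Y² gives P(Y² ≥ 11236) ≤ E[Y²]/11236 = 1947/11236 = 0.1733.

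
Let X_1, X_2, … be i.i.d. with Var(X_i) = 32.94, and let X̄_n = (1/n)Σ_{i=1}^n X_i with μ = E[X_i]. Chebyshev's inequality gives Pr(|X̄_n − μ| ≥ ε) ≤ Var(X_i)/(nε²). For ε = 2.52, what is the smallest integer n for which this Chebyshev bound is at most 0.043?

121

Require 32.94/(n·2.52²) ≤ 0.043, i.e. n ≥ 32.94/(0.043·2.52²) = 120.630.
The smallest integer n is 121.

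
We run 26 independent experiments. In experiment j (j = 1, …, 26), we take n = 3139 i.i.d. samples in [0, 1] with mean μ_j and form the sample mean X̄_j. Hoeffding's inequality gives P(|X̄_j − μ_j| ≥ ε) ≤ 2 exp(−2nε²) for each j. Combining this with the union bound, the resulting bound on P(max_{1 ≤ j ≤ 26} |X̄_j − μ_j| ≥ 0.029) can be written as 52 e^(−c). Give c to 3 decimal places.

Union bound over the 26 events: P(max_{1 ≤ j ≤ 26} |X̄_j − μ_j| ≥ 0.029) ≤ 26·2·exp(−2nε²) = 52 exp(−2·3139·0.029²).
So c = 2·3139·0.029² = 5.2798.

5.280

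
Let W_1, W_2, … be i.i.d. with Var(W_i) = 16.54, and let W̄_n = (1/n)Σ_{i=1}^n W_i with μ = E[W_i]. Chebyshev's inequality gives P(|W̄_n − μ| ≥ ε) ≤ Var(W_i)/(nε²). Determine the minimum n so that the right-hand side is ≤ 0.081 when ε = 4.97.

9

Require 16.54/(n·4.97²) ≤ 0.081, i.e. n ≥ 16.54/(0.081·4.97²) = 8.267.
The smallest integer n is 9.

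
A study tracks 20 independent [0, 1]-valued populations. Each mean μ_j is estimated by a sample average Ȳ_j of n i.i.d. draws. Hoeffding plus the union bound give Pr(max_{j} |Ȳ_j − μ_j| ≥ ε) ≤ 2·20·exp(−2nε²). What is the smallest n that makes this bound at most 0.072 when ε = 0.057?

Need 2·20·exp(−2nε²) ≤ 0.072, i.e. exp(−2nε²) ≤ 0.072/40.
So 2nε² ≥ ln(40/0.072) = 6.319969.
Hence n ≥ 6.319969/(2·0.057²) = 972.602.
The smallest integer n is 973.

973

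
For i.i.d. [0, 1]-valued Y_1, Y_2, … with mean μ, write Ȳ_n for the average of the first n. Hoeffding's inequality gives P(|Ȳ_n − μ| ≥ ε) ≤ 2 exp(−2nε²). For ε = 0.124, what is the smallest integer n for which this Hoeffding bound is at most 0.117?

93

Require 2·exp(−2nε²) ≤ 0.117, i.e. 2nε² ≥ ln(2/0.117) = 2.838729.
So n ≥ 2.838729 / (2·0.124²) = 92.310.
The smallest integer n is 93.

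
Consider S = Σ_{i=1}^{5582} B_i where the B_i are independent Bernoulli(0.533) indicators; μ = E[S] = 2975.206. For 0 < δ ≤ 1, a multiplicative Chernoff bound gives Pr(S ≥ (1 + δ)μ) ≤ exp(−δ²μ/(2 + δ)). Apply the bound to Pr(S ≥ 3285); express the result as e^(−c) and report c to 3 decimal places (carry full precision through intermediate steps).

15.331

Write 3285 = (1 + δ)μ, so δ = 3285/2975.206 − 1 = 0.1041252…
Then the exponent is δ²μ/(2 + δ) = (3285 − μ)² / (μ·(2 + δ)) = 15.330537.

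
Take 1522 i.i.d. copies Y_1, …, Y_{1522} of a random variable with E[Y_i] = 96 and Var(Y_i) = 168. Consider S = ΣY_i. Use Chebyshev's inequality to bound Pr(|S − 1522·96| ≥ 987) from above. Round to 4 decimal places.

0.2625

Var(S) = n·Var(Y_i) = 1522·168 = 255696.
Chebyshev: Pr(|S − 1522·96| ≥ 987) ≤ Var(S)/987² = 255696/974169 = 0.2625.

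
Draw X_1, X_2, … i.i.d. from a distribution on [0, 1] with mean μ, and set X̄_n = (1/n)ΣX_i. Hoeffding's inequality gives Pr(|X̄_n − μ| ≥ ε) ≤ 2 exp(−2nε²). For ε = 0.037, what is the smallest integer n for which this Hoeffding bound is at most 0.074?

Require 2·exp(−2nε²) ≤ 0.074, i.e. 2nε² ≥ ln(2/0.074) = 3.296837.
So n ≥ 3.296837 / (2·0.037²) = 1204.104.
The smallest integer n is 1205.

1205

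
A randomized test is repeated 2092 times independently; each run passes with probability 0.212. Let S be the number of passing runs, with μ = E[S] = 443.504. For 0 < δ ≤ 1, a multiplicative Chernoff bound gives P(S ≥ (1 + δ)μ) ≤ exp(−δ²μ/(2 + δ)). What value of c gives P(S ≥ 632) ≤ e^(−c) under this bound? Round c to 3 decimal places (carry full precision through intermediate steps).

Write 632 = (1 + δ)μ, so δ = 632/443.504 − 1 = 0.4250153…
Then the exponent is δ²μ/(2 + δ) = (632 − μ)² / (μ·(2 + δ)) = 33.036364.

33.036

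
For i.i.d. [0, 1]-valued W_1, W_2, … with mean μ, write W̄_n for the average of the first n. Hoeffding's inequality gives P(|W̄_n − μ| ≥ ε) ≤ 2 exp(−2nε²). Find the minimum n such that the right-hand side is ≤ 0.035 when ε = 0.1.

203

Require 2·exp(−2nε²) ≤ 0.035, i.e. 2nε² ≥ ln(2/0.035) = 4.045554.
So n ≥ 4.045554 / (2·0.1²) = 202.278.
The smallest integer n is 203.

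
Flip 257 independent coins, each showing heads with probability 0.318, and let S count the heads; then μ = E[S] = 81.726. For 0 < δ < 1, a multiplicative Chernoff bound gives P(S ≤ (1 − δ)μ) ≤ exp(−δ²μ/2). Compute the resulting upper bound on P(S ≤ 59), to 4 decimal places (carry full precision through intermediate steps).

Write 59 = (1 − δ)μ, so δ = 1 − 59/81.726 = 0.2780755…
Then the exponent is δ²μ/2 = (μ − 59)²/(2μ) = 3.159772.
Bound = exp(−3.159772) = 0.04244.

0.0424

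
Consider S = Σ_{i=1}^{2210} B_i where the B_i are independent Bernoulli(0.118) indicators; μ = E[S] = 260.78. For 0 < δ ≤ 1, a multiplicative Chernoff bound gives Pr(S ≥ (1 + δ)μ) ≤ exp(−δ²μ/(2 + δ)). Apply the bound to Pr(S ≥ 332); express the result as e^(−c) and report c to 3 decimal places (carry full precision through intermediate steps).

Write 332 = (1 + δ)μ, so δ = 332/260.78 − 1 = 0.2731038…
Then the exponent is δ²μ/(2 + δ) = (332 − μ)² / (μ·(2 + δ)) = 8.556781.

8.557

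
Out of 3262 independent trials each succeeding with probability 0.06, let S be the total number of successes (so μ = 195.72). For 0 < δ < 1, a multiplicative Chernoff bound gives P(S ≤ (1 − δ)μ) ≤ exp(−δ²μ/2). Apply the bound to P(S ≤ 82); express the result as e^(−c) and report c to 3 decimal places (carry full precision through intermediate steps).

Write 82 = (1 − δ)μ, so δ = 1 − 82/195.72 = 0.5810341…
Then the exponent is δ²μ/2 = (μ − 82)²/(2μ) = 33.037601.

33.038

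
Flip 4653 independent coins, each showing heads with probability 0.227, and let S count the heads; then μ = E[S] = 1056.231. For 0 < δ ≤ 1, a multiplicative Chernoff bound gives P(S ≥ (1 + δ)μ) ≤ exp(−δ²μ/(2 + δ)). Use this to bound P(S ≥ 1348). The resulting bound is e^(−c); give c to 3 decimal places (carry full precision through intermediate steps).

35.408

Write 1348 = (1 + δ)μ, so δ = 1348/1056.231 − 1 = 0.276236…
Then the exponent is δ²μ/(2 + δ) = (1348 − μ)² / (μ·(2 + δ)) = 35.408057.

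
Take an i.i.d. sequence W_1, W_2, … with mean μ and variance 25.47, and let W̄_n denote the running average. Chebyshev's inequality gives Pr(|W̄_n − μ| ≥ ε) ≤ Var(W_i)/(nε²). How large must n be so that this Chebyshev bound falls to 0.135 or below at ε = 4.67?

Require 25.47/(n·4.67²) ≤ 0.135, i.e. n ≥ 25.47/(0.135·4.67²) = 8.651.
The smallest integer n is 9.

9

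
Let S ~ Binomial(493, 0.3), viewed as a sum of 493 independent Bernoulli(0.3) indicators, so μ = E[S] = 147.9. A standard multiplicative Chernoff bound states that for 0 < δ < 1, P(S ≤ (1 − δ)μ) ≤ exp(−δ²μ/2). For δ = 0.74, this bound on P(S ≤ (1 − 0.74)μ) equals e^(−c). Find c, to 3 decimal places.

40.495

c = δ²μ/2 = 0.74²·147.9/2 = 40.4950.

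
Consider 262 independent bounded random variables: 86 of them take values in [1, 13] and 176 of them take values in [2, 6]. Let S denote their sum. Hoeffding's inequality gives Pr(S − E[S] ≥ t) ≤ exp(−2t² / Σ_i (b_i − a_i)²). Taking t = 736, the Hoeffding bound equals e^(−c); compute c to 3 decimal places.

71.276

Σ(b_i − a_i)² = 86·12² + 176·4² = 15200.
c = 2t² / 15200 = 2·736² / 15200 = 71.2758.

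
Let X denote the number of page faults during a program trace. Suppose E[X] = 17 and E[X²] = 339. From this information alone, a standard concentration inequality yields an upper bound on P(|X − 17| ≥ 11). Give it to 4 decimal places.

The first two moments determine the variance, so Chebyshev's inequality is the sharpest standard bound available.
Var(X) = E[X²] − (E[X])² = 339 − 289 = 50.
Chebyshev's inequality: P(|X − μ| ≥ t) ≤ Var(X)/t² = 50/121 = 0.4132.

0.4132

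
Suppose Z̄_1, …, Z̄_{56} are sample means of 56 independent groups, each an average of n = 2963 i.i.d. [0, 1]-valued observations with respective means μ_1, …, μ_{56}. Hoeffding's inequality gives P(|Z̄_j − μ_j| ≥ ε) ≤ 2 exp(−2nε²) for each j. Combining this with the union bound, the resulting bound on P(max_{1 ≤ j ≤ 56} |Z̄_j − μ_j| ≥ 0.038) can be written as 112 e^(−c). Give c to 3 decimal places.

Union bound over the 56 events: P(max_{1 ≤ j ≤ 56} |Z̄_j − μ_j| ≥ 0.038) ≤ 56·2·exp(−2nε²) = 112 exp(−2·2963·0.038²).
So c = 2·2963·0.038² = 8.5571.

8.557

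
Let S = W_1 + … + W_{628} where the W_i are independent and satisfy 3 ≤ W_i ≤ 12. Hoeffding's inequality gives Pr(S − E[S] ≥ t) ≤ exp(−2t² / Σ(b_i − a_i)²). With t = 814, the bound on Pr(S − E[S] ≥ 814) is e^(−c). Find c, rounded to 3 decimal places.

Σ(b_i − a_i)² = 628·(9)² = 50868.
c = 2t²/50868 = 2·814²/50868 = 26.0516.

26.052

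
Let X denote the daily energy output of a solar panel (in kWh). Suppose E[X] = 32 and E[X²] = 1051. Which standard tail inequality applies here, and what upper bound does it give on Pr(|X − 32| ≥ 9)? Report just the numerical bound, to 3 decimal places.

0.333

The first two moments determine the variance, so Chebyshev's inequality is the sharpest standard bound available.
Var(X) = E[X²] − (E[X])² = 1051 − 1024 = 27.
Chebyshev's inequality: Pr(|X − μ| ≥ t) ≤ Var(X)/t² = 27/81 = 0.3333.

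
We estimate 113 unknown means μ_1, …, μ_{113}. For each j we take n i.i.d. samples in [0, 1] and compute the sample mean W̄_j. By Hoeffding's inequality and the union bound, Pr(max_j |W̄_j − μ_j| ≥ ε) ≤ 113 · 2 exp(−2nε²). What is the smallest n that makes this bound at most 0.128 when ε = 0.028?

Need 2·113·exp(−2nε²) ≤ 0.128, i.e. exp(−2nε²) ≤ 0.128/226.
So 2nε² ≥ ln(226/0.128) = 7.476260.
Hence n ≥ 7.476260/(2·0.028²) = 4768.023.
The smallest integer n is 4769.

4769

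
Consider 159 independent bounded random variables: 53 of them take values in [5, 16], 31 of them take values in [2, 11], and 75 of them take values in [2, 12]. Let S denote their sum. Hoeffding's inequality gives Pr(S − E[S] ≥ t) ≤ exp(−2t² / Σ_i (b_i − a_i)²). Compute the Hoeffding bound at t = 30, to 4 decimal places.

0.8962

Σ(b_i − a_i)² = 53·11² + 31·9² + 75·10² = 16424.
Exponent = 2·30² / 16424 = 0.10960.
Bound = exp(−0.10960) = 0.89620.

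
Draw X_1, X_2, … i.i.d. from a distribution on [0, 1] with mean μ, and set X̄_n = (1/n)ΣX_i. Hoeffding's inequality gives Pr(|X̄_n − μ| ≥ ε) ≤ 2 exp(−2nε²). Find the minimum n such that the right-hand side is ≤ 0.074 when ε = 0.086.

Require 2·exp(−2nε²) ≤ 0.074, i.e. 2nε² ≥ ln(2/0.074) = 3.296837.
So n ≥ 3.296837 / (2·0.086²) = 222.880.
The smallest integer n is 223.

223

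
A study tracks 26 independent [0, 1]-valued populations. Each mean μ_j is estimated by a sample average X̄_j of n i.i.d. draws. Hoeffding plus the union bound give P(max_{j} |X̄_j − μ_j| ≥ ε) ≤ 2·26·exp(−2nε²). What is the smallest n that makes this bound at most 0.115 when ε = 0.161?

Need 2·26·exp(−2nε²) ≤ 0.115, i.e. exp(−2nε²) ≤ 0.115/52.
So 2nε² ≥ ln(52/0.115) = 6.114067.
Hence n ≥ 6.114067/(2·0.161²) = 117.937.
The smallest integer n is 118.

118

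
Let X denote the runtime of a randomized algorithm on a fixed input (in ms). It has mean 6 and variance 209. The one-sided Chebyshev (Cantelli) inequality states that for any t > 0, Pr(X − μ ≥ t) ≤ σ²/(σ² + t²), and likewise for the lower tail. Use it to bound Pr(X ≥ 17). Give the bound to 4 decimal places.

Here σ² = 209 and t = 11, so σ² + t² = 330.
Cantelli's bound: 209/330 = 0.6333.

0.6333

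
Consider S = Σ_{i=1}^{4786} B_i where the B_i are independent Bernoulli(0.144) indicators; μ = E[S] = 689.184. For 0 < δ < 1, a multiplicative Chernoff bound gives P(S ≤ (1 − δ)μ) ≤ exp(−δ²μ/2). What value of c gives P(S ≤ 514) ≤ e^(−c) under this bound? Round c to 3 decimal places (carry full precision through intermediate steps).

22.265

Write 514 = (1 − δ)μ, so δ = 1 − 514/689.184 = 0.2541905…
Then the exponent is δ²μ/2 = (μ − 514)²/(2μ) = 22.265051.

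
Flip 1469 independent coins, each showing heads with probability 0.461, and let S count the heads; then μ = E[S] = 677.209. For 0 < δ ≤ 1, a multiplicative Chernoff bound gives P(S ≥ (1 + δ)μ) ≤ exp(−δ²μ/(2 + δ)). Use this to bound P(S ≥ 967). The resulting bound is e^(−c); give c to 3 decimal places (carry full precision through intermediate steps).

51.076

Write 967 = (1 + δ)μ, so δ = 967/677.209 − 1 = 0.4279196…
Then the exponent is δ²μ/(2 + δ) = (967 − μ)² / (μ·(2 + δ)) = 51.075516.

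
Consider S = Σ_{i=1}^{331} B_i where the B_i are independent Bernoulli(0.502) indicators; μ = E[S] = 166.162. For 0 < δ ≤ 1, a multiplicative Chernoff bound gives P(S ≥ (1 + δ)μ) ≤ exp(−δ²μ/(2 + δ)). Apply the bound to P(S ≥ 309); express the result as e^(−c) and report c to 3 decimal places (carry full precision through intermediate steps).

Write 309 = (1 + δ)μ, so δ = 309/166.162 − 1 = 0.859631…
Then the exponent is δ²μ/(2 + δ) = (309 − μ)² / (μ·(2 + δ)) = 42.938396.

42.938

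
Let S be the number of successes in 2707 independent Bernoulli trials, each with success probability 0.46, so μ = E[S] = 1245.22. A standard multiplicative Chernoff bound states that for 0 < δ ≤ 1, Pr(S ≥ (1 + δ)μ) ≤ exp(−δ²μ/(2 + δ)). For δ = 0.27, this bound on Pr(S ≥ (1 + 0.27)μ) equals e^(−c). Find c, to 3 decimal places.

c = δ²μ/(2 + δ) = 0.27²·1245.22/(2 + 0.27) = 39.9897.

39.990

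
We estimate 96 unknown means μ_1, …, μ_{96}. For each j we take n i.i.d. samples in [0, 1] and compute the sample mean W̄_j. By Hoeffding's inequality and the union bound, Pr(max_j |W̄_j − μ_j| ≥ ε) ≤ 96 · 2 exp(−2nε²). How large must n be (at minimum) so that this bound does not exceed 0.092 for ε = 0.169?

134

Need 2·96·exp(−2nε²) ≤ 0.092, i.e. exp(−2nε²) ≤ 0.092/192.
So 2nε² ≥ ln(192/0.092) = 7.643462.
Hence n ≥ 7.643462/(2·0.169²) = 133.809.
The smallest integer n is 134.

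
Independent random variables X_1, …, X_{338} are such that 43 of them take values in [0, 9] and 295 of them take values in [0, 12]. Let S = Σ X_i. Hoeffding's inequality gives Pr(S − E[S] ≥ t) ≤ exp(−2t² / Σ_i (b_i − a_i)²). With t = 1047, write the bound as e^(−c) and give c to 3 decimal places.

47.700

Σ(b_i − a_i)² = 43·9² + 295·12² = 45963.
c = 2t² / 45963 = 2·1047² / 45963 = 47.6996.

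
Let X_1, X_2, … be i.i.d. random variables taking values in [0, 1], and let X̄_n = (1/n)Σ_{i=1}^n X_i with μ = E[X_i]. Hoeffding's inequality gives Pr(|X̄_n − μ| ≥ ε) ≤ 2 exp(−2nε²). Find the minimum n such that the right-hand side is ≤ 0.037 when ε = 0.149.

90

Require 2·exp(−2nε²) ≤ 0.037, i.e. 2nε² ≥ ln(2/0.037) = 3.989985.
So n ≥ 3.989985 / (2·0.149²) = 89.860.
The smallest integer n is 90.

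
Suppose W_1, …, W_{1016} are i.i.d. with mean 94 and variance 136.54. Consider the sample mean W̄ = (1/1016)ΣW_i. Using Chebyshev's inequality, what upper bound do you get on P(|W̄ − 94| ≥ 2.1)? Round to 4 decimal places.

0.0305

Var(W̄) = Var(W_i)/n = 136.54/1016 = 0.13439.
Chebyshev: P(|W̄ − 94| ≥ 2.1) ≤ Var(W̄)/(2.1)² = 136.54/(1016·2.1²) = 0.0305.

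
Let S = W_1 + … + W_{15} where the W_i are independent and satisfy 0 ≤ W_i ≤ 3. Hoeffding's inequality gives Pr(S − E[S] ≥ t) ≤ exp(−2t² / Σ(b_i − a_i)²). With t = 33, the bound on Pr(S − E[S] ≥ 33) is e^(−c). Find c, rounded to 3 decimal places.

Σ(b_i − a_i)² = 15·(3)² = 135.
c = 2t²/135 = 2·33²/135 = 16.1333.

16.133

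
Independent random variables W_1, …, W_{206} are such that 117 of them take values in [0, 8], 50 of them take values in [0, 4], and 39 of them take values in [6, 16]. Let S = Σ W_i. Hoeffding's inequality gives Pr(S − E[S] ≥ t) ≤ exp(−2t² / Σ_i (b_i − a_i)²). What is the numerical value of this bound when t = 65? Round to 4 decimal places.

Σ(b_i − a_i)² = 117·8² + 50·4² + 39·10² = 12188.
Exponent = 2·65² / 12188 = 0.69330.
Bound = exp(−0.69330) = 0.49992.

0.4999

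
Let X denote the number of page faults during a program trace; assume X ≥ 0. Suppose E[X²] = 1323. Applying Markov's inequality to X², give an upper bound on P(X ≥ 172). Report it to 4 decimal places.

0.0447

Since X ≥ 0, the event {X ≥ 172} is the same as {X² ≥ 29584}.
Markov's inequality applied to X² gives P(X² ≥ 29584) ≤ E[X²]/29584 = 1323/29584 = 0.0447.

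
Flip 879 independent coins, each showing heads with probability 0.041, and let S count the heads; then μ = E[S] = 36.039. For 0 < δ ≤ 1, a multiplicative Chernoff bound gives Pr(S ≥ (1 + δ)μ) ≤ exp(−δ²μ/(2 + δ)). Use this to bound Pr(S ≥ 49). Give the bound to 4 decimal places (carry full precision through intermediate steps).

0.1387

Write 49 = (1 + δ)μ, so δ = 49/36.039 − 1 = 0.3596382…
Then the exponent is δ²μ/(2 + δ) = (49 − μ)² / (μ·(2 + δ)) = 1.975417.
Bound = exp(−1.975417) = 0.13870.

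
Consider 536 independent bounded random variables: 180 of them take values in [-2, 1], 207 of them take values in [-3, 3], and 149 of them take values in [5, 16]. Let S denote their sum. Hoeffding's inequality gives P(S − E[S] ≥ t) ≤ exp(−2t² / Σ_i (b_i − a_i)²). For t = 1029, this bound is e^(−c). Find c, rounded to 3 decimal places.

Σ(b_i − a_i)² = 180·3² + 207·6² + 149·11² = 27101.
c = 2t² / 27101 = 2·1029² / 27101 = 78.1404.

78.140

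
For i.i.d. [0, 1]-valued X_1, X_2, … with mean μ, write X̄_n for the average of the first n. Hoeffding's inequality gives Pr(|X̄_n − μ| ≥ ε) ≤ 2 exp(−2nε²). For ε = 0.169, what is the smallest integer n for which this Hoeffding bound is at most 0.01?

93

Require 2·exp(−2nε²) ≤ 0.01, i.e. 2nε² ≥ ln(2/0.01) = 5.298317.
So n ≥ 5.298317 / (2·0.169²) = 92.754.
The smallest integer n is 93.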